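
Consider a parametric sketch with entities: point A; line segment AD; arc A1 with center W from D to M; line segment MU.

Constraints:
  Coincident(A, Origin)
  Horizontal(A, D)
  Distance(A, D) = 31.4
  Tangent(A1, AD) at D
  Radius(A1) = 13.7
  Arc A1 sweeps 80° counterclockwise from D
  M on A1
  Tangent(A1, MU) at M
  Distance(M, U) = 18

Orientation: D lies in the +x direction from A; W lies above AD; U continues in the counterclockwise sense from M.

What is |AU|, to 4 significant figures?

56.12

A is at the origin; AD is horizontal with |AD| = 31.4 and D on the +x side, so D = (31.40, 0.000). The tangent condition forces WD to be normal to AD, so W = D + (0, 13.7) = (31.40, 13.70). On A1, D sits at bearing -90° from W; an 80° counterclockwise sweep puts M at bearing -10°, so M = W + 13.7·(cos -10°, sin -10°) = (44.89, 11.32). A1 meets MU tangentially, so WM is at right angles to MU, so MU runs along (−sin -10°, cos -10°); with |MU| = 18.0, U = (48.02, 29.05). Then |AU| = |U − A| = 56.12.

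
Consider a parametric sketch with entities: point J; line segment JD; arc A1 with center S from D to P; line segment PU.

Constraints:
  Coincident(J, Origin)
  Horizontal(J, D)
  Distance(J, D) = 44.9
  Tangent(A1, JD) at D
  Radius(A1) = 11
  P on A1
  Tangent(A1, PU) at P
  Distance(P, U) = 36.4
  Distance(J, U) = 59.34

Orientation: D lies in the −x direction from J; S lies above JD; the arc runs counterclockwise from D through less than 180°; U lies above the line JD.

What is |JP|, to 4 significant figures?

35.77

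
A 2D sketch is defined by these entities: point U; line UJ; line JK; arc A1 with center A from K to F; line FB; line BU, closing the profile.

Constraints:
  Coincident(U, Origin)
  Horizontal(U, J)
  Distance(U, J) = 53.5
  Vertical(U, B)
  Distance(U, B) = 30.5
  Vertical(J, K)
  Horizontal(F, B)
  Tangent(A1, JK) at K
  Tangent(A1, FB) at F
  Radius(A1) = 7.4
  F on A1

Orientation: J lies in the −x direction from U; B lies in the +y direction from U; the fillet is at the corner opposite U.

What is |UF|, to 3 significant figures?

55.3

The virtual corner opposite U is at (-53.5, 30.5). Tangency of A1 to JK means the radius AK is perpendicular to JK and the tangent condition forces AF to be normal to FB, with radius 7.4, so the center A sits 7.4 in from both sides at A = (-46.1, 23.1). That places the tangent points at K = (-53.5, 23.1) on JK and F = (-46.1, 30.5) on FB. Then |UF| = |F − U| = 55.3.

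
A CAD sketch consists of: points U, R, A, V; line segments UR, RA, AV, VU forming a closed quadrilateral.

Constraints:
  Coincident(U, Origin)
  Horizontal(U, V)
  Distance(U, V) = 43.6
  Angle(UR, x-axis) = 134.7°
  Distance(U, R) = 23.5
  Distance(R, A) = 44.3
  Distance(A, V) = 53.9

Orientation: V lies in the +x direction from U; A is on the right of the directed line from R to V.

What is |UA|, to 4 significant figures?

25.99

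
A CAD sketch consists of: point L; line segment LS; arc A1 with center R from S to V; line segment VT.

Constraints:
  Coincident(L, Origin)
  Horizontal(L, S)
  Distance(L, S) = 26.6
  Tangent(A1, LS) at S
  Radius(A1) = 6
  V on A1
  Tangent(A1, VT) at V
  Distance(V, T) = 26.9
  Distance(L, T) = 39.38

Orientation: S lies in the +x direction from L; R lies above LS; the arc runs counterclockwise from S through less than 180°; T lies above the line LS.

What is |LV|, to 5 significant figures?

33.182

L is at the origin; LS is horizontal with |LS| = 26.6 and S on the +x side, so S = (26.600, 0.0000). A1 meets LS tangentially, so RS is at right angles to LS, so R = S + (0, 6) = (26.600, 6.0000). Since RV ⟂ VT (tangency), |RT| = √(6.0² + 26.9²) = 27.561 regardless of where V sits on A1. So T lies on both circle(L, 39.38) and circle(R, 27.561); the above-LS intersection is T = (21.390, 33.064). V is the foot of the tangent from T: V = (32.104, 8.3896).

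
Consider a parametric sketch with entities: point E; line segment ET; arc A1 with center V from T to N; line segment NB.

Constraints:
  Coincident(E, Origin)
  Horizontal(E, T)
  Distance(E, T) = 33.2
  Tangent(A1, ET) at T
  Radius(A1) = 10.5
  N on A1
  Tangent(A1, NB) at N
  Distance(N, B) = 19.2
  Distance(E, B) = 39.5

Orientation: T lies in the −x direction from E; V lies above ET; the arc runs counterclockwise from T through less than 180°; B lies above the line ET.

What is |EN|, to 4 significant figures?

25.56

E is at the origin; E and T share the same y with |ET| = 33.2 and T on the −x side, so T = (-33.20, 0.000). The tangent condition forces VT to be normal to ET, so V = T + (0, 10.5) = (-33.20, 10.50). Since VN ⟂ NB (tangency), |VB| = √(10.5² + 19.2²) = 21.88 regardless of where N sits on A1. So B lies on both circle(E, 39.5) and circle(V, 21.88); the above-ET intersection is B = (-24.83, 30.72). N is the foot of the tangent from B: N = (-22.76, 11.63).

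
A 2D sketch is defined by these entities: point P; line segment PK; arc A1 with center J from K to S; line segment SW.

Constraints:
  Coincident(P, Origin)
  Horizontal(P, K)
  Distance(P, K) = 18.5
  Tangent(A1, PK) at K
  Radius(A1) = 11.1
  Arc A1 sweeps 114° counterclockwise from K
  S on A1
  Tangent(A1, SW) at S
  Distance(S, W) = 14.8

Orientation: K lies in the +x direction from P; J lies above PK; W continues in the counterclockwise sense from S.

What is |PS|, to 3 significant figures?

32.6

A1 meets PK tangentially, so JK is at right angles to PK, so J = K + (0, 11.1) = (18.5, 11.1). On A1, K sits at bearing -90° from J; a 114° counterclockwise sweep puts S at bearing 24°, so S = J + 11.1·(cos 24°, sin 24°) = (28.6, 15.6). Then |PS| = |S − P| = 32.6.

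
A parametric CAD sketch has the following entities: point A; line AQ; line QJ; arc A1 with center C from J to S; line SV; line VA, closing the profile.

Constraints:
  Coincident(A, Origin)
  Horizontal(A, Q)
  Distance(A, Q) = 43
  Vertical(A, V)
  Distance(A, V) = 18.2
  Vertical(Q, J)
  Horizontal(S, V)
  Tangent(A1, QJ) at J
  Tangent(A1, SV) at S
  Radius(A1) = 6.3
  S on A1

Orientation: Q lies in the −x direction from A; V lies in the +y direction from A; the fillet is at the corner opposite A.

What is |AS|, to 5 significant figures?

40.965

The virtual corner opposite A is at (-43.000, 18.200). Tangency of A1 to QJ means the radius CJ is perpendicular to QJ and since A1 is tangent to SV there, CS ⟂ SV, with radius 6.3, so the center C sits 6.3 in from both sides at C = (-36.700, 11.900). That places the tangent points at J = (-43.000, 11.900) on QJ and S = (-36.700, 18.200) on SV. Then |AS| = |S − A| = 40.965.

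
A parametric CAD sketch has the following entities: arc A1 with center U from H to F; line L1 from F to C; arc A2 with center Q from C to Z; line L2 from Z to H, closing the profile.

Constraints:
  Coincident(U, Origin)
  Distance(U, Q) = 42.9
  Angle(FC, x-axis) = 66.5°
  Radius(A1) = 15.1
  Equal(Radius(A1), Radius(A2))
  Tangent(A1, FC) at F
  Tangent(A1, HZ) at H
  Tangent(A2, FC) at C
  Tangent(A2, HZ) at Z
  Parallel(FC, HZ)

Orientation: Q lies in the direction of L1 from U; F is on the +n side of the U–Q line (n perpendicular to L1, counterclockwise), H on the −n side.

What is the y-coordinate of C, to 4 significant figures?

45.36

The slot axis is L1's direction at 66.5°, so u = (cos 66.5°, sin 66.5°) = (0.3987, 0.9171) and n = (−sin 66.5°, cos 66.5°) = (-0.9171, 0.3987). U is at the origin and Q lies 42.9 along u from U, so Q = 42.9·u = (17.11, 39.34). Tangency of A1 to both parallel lines with radius 15.1 puts F and H at U ± 15.1·n: F = (-13.85, 6.021), H = (13.85, -6.021). Equal radii place C and Z the same way about Q: C = Q + 15.1·n = (3.259, 45.36), Z = Q − 15.1·n = (30.95, 33.32). So C.y = 45.36.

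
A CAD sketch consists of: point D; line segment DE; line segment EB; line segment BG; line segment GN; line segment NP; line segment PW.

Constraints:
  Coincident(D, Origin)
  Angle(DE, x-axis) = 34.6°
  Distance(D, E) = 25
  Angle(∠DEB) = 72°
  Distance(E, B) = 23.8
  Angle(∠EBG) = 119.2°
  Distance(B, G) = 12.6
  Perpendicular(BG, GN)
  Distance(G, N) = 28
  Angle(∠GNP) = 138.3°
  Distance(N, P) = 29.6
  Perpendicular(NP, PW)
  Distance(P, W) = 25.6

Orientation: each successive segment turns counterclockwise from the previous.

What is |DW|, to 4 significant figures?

39.82

D is at the origin; DE runs at 34.6° with length 25.0, so E = (20.58, 14.20). ∠DEB = 72.0° gives EB at 142.6° from the x-axis; with |EB| = 23.8, B = (1.671, 28.65). ∠EBG = 119.2° gives BG at -156.6° from the x-axis; with |BG| = 12.6, G = (-9.892, 23.65). BG ⟂ GN, so GN runs at -66.60°; with |GN| = 28.0, N = (1.228, -2.050). ∠GNP = 138.3° gives NP at -24.90° from the x-axis; with |NP| = 29.6, P = (28.08, -14.51). The perpendicularity gives PW at right angles to NP, so PW runs at 65.10°; with |PW| = 25.6, W = (38.85, 8.708). Then |DW| = |W − D| = 39.82.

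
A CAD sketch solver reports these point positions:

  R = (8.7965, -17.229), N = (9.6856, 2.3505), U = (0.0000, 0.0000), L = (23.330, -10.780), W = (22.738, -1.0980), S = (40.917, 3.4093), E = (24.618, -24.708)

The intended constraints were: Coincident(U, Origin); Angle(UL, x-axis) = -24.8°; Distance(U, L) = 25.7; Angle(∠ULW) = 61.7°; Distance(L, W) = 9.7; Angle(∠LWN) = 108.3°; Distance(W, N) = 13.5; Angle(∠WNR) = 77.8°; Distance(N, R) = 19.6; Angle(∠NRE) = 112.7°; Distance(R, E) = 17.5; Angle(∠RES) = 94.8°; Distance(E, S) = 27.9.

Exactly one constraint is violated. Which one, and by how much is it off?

Distance(E, S) = 27.9 — off by 4.60.

U = (0.00, 0.00) ✓; UL at -24.80° ✓; |UL| = 25.70 ✓; ∠ULW = 61.70° ✓; |LW| = 9.700 ✓; ∠LWN = 108.3° ✓; |WN| = 13.50 ✓; ∠WNR = 77.80° ✓; |NR| = 19.60 ✓; ∠NRE = 112.7° ✓; |RE| = 17.50 ✓; ∠RES = 94.80° ✓; |ES| = 32.50 ✗.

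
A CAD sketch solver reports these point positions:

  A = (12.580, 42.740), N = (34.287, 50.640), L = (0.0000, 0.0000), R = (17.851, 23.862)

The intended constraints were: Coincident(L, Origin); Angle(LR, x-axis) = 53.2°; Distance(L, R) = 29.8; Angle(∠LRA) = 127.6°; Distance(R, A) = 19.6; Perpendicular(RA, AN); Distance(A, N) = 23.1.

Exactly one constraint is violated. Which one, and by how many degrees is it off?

Perpendicular(RA, AN) — off by 4.40°.

L = (0.00, 0.00) ✓; LR at 53.20° ✓; |LR| = 29.80 ✓; ∠LRA = 127.6° ✓; |RA| = 19.60 ✓; ∠(RA, AN) = 85.60° ✗; |AN| = 23.10 ✓.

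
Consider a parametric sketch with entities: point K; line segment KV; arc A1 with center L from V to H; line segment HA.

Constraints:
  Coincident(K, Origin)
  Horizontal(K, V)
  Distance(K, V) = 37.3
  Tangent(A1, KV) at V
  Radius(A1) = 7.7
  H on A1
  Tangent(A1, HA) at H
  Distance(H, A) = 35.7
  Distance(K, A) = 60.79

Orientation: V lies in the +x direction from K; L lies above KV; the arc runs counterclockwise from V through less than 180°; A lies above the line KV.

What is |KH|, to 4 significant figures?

45.74

K is at the origin; KV is horizontal with |KV| = 37.3 and V on the +x side, so V = (37.30, 0.000). The tangent condition forces LV to be normal to KV, so L = V + (0, 7.7) = (37.30, 7.700). Since LH ⟂ HA (tangency), |LA| = √(7.7² + 35.7²) = 36.52 regardless of where H sits on A1. So A lies on both circle(K, 60.79) and circle(L, 36.52); the above-KV intersection is A = (42.04, 43.91). H is the foot of the tangent from A: H = (44.97, 8.333).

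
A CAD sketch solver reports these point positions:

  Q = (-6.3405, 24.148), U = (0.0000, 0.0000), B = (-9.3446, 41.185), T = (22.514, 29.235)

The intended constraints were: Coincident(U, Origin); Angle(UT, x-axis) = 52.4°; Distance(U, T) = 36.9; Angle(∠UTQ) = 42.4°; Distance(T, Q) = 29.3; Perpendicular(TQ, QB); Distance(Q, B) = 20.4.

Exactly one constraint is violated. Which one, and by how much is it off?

Distance(Q, B) = 20.4 — off by 3.10.

U = (0.00, 0.00) ✓; UT at 52.40° ✓; |UT| = 36.90 ✓; ∠UTQ = 42.40° ✓; |TQ| = 29.30 ✓; ∠(TQ, QB) = 90.00° ✓; |QB| = 17.30 ✗.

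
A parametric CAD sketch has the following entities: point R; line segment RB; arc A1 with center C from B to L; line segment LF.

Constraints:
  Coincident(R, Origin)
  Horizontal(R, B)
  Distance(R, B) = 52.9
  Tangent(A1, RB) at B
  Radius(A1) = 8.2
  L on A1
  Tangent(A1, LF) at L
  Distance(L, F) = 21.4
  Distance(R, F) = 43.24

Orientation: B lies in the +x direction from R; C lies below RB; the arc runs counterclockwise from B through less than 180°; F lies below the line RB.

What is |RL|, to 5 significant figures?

45.770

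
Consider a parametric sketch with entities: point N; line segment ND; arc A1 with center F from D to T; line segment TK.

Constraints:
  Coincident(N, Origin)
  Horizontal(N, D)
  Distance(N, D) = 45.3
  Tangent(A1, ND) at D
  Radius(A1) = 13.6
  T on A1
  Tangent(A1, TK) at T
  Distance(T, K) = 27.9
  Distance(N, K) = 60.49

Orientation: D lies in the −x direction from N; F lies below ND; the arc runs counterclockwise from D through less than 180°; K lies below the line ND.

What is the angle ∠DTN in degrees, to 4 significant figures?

41.37°

N is at the origin; ND is horizontal with |ND| = 45.3 and D on the −x side, so D = (-45.30, 0.000). Since A1 is tangent to ND there, FD ⟂ ND, so F = D + (0, -13.6) = (-45.30, -13.60). Since FT ⟂ TK (tangency), |FK| = √(13.6² + 27.9²) = 31.04 regardless of where T sits on A1. So K lies on both circle(N, 60.49) and circle(F, 31.04); the below-ND intersection is K = (-41.13, -44.36). T is the foot of the tangent from K: T = (-56.61, -21.15).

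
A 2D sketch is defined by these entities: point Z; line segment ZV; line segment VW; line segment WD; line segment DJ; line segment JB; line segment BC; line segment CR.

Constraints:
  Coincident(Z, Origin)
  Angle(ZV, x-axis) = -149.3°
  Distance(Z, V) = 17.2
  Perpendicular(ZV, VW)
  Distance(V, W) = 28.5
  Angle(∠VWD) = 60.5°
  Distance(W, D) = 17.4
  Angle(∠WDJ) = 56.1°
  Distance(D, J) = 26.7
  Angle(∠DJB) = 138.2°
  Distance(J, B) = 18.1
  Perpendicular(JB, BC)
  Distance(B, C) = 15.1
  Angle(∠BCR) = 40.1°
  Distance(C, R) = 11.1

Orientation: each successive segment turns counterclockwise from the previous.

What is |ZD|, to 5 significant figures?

20.038

Z is at the origin; ZV runs at -149.3° with length 17.2, so V = (-14.789, -8.7813). The perpendicularity gives VW at right angles to ZV, so VW runs at -59.300°; with |VW| = 28.5, W = (-0.23899, -33.287). ∠VWD = 60.5° gives WD at 60.200° from the x-axis; with |WD| = 17.4, D = (8.4084, -18.188). Then |ZD| = |D − Z| = 20.038.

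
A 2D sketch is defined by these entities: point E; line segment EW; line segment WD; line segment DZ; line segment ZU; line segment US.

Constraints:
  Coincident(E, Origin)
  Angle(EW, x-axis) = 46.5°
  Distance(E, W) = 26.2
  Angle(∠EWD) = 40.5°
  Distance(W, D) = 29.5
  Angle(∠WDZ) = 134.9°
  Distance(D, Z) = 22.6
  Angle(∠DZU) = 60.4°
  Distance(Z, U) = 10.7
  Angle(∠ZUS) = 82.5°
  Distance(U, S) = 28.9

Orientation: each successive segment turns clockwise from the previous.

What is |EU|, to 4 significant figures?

15.32

E is at the origin; EW runs at 46.5° with length 26.2, so W = (18.03, 19.00). ∠EWD = 40.5° gives WD at -93.00° from the x-axis; with |WD| = 29.5, D = (16.49, -10.45). ∠WDZ = 134.9° gives DZ at -138.1° from the x-axis; with |DZ| = 22.6, Z = (-0.3305, -25.55). ∠DZU = 60.4° gives ZU at 102.3° from the x-axis; with |ZU| = 10.7, U = (-2.610, -15.09). Then |EU| = |U − E| = 15.32.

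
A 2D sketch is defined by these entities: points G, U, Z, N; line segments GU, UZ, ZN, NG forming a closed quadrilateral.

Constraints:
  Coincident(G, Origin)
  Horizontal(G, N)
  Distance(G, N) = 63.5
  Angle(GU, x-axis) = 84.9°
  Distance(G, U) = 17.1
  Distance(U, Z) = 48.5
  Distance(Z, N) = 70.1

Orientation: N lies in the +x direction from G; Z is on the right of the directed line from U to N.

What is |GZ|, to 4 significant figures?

31.47

G is at the origin; G and N share the same y with |GN| = 63.5 and N in +x, so N = (63.5, 0). GU runs at 84.9° with |GU| = 17.1, so U = (1.520, 17.03). Z is determined by |UZ| = 48.5 and |ZN| = 70.1 together: it lies at the intersection of circle(U, 48.5) and circle(N, 70.1). With |UN| = 64.28, the foot of the radical line on UN is 12.21 from U and the perpendicular offset is √(48.5² − 12.21²) = 46.94. Taking the right-of-UN solution: Z = (0.8575, -31.46).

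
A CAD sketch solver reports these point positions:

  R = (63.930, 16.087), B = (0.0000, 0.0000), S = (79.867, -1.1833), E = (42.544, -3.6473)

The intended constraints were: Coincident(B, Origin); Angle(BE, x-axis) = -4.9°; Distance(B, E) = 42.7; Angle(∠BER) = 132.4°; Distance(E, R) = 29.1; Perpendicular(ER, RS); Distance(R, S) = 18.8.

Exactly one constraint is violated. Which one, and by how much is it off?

Distance(R, S) = 18.8 — off by 4.70.

B = (0.00, 0.00) ✓; BE at -4.900° ✓; |BE| = 42.70 ✓; ∠BER = 132.4° ✓; |ER| = 29.10 ✓; ∠(ER, RS) = 90.00° ✓; |RS| = 23.50 ✗.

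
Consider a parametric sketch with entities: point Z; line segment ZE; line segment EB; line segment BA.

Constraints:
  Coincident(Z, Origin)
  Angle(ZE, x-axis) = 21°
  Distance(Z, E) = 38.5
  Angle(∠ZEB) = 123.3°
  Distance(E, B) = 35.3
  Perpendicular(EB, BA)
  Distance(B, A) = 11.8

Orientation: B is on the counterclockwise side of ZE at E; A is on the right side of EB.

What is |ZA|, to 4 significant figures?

71.55

Z is at the origin; ZE runs at 21.0° with length 38.5, so E = 38.5·(cos 21.0°, sin 21.0°) = (35.94, 13.80). ∠ZEB = 123.3°, so EB runs at 21.0° + (180° − 123.3°) = 77.70° from the x-axis; with |EB| = 35.3, B = E + 35.3·(cos 77.70°, sin 77.70°) = (43.46, 48.29). The perpendicularity gives BA at right angles to EB; with |BA| = 11.8 on the right of EB, A = B + 11.8·(0.9770, -0.2130) = (54.99, 45.77). Then |ZA| = |A − Z| = 71.55.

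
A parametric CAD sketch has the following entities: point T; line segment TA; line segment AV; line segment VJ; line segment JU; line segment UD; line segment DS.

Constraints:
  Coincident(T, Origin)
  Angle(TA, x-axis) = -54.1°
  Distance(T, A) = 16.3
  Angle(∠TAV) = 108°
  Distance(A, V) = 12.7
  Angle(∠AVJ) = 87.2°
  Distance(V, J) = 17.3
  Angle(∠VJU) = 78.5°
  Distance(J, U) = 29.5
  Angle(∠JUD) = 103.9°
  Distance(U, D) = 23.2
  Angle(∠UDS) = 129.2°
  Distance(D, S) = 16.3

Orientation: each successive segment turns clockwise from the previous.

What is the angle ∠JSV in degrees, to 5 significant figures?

14.153°

T is at the origin; TA runs at -54.1° with length 16.3, so A = (9.5579, -13.204). ∠TAV = 108.0° gives AV at -126.10° from the x-axis; with |AV| = 12.7, V = (2.0751, -23.465). ∠AVJ = 87.2° gives VJ at 141.10° from the x-axis; with |VJ| = 17.3, J = (-11.389, -12.601). ∠VJU = 78.5° gives JU at 39.600° from the x-axis; with |JU| = 29.5, U = (11.342, 6.2026). ∠JUD = 103.9° gives UD at -36.500° from the x-axis; with |UD| = 23.2, D = (29.991, -7.5973). ∠UDS = 129.2° gives DS at -87.300° from the x-axis; with |DS| = 16.3, S = (30.759, -23.879). Then cos ∠JSV = SJ·SV / (|SJ||SV|), giving 14.153°.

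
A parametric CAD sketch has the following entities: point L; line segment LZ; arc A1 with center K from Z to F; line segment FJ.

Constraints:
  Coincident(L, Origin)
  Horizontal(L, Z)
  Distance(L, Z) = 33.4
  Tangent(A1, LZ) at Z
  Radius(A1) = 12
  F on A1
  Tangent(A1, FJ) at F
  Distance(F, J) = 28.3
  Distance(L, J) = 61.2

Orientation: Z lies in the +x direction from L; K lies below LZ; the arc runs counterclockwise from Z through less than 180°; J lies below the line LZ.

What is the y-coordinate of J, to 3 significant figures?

-39.8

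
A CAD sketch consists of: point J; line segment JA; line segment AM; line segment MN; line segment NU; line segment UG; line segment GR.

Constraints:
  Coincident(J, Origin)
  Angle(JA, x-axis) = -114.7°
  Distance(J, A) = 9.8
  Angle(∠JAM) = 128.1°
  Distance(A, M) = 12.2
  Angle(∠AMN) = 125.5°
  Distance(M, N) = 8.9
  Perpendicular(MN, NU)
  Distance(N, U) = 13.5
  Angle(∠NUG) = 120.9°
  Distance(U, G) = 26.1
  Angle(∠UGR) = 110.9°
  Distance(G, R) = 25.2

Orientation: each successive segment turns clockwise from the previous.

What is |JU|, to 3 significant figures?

14.4

J is at the origin; JA runs at -114.7° with length 9.8, so A = (-4.10, -8.90). ∠JAM = 128.1° gives AM at -167° from the x-axis; with |AM| = 12.2, M = (-16.0, -11.7). ∠AMN = 125.5° gives MN at 139° from the x-axis; with |MN| = 8.9, N = (-22.7, -5.88). MN is perpendicular to NU, so NU runs at 48.9°; with |NU| = 13.5, U = (-13.8, 4.29). Then |JU| = |U − J| = 14.4.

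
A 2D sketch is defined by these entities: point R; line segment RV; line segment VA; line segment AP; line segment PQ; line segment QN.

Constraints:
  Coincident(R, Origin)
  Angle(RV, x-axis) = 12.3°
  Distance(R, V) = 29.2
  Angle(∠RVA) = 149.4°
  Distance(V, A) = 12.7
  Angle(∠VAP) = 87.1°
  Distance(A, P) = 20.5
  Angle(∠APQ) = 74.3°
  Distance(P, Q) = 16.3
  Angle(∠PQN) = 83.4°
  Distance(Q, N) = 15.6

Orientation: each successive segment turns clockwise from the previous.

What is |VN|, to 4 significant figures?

3.083

R is at the origin; RV runs at 12.3° with length 29.2, so V = (28.53, 6.220). ∠RVA = 149.4° gives VA at -18.30° from the x-axis; with |VA| = 12.7, A = (40.59, 2.233). ∠VAP = 87.1° gives AP at -111.2° from the x-axis; with |AP| = 20.5, P = (33.17, -16.88). ∠APQ = 74.3° gives PQ at 143.1° from the x-axis; with |PQ| = 16.3, Q = (20.14, -7.093). ∠PQN = 83.4° gives QN at 46.50° from the x-axis; with |QN| = 15.6, N = (30.88, 4.223). Then |VN| = |N − V| = 3.083.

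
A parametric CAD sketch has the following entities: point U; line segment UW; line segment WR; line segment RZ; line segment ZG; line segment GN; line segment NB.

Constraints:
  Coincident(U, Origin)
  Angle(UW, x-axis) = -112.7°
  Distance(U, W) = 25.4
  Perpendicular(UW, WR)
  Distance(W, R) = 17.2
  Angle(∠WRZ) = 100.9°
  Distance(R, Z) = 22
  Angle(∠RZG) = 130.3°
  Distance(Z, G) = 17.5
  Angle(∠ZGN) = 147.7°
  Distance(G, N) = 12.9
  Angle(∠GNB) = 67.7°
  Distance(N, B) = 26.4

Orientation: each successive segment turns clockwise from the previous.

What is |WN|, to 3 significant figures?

39.5

U is at the origin; UW runs at -112.7° with length 25.4, so W = (-9.80, -23.4). The perpendicularity gives WR at right angles to UW, so WR runs at 157°; with |WR| = 17.2, R = (-25.7, -16.8). ∠WRZ = 100.9° gives RZ at 78.2° from the x-axis; with |RZ| = 22.0, Z = (-21.2, 4.74). ∠RZG = 130.3° gives ZG at 28.5° from the x-axis; with |ZG| = 17.5, G = (-5.79, 13.1). ∠ZGN = 147.7° gives GN at -3.80° from the x-axis; with |GN| = 12.9, N = (7.08, 12.2). Then |WN| = |N − W| = 39.5.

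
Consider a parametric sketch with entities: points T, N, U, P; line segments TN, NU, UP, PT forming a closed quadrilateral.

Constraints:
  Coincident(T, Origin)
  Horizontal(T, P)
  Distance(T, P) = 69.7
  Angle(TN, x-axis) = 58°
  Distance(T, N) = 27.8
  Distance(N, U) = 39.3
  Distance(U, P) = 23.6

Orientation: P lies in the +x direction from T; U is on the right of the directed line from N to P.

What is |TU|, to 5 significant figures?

46.100

T is at the origin; TP is horizontal with |TP| = 69.7 and P in +x, so P = (69.7, 0). TN runs at 58.0° with |TN| = 27.8, so N = (14.732, 23.576). U is determined by |NU| = 39.3 and |UP| = 23.6 together: it lies at the intersection of circle(N, 39.3) and circle(P, 23.6). With |NP| = 59.811, the foot of the radical line on NP is 38.161 from N and the perpendicular offset is √(39.3² − 38.161²) = 9.3937. Taking the right-of-NP solution: U = (46.100, -0.099358).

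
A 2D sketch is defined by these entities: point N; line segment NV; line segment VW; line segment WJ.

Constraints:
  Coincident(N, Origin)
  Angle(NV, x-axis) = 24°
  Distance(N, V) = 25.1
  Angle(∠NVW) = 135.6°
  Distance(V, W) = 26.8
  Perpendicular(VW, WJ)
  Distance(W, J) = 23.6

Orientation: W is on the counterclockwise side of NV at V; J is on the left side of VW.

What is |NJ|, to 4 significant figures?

45.14

N is at the origin; NV runs at 24.0° with length 25.1, so V = 25.1·(cos 24.0°, sin 24.0°) = (22.93, 10.21). ∠NVW = 135.6°, so VW runs at 24.0° + (180° − 135.6°) = 68.40° from the x-axis; with |VW| = 26.8, W = V + 26.8·(cos 68.40°, sin 68.40°) = (32.80, 35.13). The perpendicularity gives WJ at right angles to VW; with |WJ| = 23.6 on the left of VW, J = W + 23.6·(-0.9298, 0.3681) = (10.85, 43.81). Then |NJ| = |J − N| = 45.14.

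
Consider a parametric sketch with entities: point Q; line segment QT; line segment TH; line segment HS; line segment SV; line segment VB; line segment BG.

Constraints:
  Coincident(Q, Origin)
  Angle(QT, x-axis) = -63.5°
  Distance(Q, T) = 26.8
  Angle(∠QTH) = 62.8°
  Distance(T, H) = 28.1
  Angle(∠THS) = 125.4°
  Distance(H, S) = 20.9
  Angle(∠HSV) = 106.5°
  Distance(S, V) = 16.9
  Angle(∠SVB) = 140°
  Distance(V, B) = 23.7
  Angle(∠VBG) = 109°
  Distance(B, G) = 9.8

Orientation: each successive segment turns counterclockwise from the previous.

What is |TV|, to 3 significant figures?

42.5

Q is at the origin; QT runs at -63.5° with length 26.8, so T = (12.0, -24.0). ∠QTH = 62.8° gives TH at 53.7° from the x-axis; with |TH| = 28.1, H = (28.6, -1.34). ∠THS = 125.4° gives HS at 108° from the x-axis; with |HS| = 20.9, S = (22.0, 18.5). ∠HSV = 106.5° gives SV at -178° from the x-axis; with |SV| = 16.9, V = (5.14, 18.0). Then |TV| = |V − T| = 42.5.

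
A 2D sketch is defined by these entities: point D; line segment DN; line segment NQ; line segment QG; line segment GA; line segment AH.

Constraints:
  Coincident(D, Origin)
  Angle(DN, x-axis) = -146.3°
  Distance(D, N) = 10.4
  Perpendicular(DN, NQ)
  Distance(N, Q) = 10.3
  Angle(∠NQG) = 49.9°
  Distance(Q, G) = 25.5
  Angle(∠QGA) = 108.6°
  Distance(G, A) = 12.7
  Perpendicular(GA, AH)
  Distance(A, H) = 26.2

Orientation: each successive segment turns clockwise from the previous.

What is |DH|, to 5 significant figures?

21.601

D is at the origin; DN runs at -146.3° with length 10.4, so N = (-8.6523, -5.7704). The perpendicularity gives NQ at right angles to DN, so NQ runs at 123.70°; with |NQ| = 10.3, Q = (-14.367, 2.7987). ∠NQG = 49.9° gives QG at -6.4000° from the x-axis; with |QG| = 25.5, G = (10.974, -0.043712). ∠QGA = 108.6° gives GA at -77.800° from the x-axis; with |GA| = 12.7, A = (13.658, -12.457). GA ⟂ AH, so AH runs at -167.80°; with |AH| = 26.2, H = (-11.951, -17.994). Then |DH| = |H − D| = 21.601.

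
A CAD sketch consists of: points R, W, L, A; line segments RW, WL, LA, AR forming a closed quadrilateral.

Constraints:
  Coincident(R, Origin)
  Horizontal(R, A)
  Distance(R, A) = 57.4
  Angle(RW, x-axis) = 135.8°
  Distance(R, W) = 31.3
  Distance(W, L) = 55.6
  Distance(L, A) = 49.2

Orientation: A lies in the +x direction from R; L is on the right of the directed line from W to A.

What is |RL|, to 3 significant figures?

24.7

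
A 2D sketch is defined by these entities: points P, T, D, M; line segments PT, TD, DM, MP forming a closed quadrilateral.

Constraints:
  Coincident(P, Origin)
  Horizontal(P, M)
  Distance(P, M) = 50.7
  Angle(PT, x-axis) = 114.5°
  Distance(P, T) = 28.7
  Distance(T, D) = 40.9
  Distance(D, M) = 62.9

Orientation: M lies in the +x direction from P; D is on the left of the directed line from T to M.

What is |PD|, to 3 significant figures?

56.8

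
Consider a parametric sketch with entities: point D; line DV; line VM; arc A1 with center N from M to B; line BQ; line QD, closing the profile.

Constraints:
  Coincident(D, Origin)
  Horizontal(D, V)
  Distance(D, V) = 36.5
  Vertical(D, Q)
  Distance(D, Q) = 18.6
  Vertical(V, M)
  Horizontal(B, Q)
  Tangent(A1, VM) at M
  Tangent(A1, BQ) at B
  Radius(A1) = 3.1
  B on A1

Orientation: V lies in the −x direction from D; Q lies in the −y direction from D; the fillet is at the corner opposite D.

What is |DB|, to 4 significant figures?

38.23

D is at the origin; DV is horizontal with |DV| = 36.5 and V on the −x side, so V = (-36.50, 0.000). D and Q share the same x with |DQ| = 18.6 and Q on the −y side, so Q = (0.000, -18.60). The virtual corner opposite D is at (-36.50, -18.60). The tangent condition forces NM to be normal to VM and A1 meets BQ tangentially, so NB is at right angles to BQ, with radius 3.1, so the center N sits 3.1 in from both sides at N = (-33.40, -15.50). That places the tangent points at M = (-36.50, -15.50) on VM and B = (-33.40, -18.60) on BQ. Then |DB| = |B − D| = 38.23.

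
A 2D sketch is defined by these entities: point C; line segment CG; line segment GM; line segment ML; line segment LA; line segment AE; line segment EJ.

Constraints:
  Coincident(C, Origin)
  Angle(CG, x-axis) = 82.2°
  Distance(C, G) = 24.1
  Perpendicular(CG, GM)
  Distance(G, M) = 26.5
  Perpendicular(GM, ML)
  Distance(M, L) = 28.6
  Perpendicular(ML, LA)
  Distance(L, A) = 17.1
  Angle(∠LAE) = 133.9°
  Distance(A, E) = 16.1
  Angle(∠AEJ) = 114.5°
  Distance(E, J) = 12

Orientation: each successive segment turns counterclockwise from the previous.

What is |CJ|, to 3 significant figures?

18.5

C is at the origin; CG runs at 82.2° with length 24.1, so G = (3.27, 23.9). The perpendicularity gives GM at right angles to CG, so GM runs at 172°; with |GM| = 26.5, M = (-23.0, 27.5). GM is perpendicular to ML, so ML runs at -97.8°; with |ML| = 28.6, L = (-26.9, -0.862). ML ⟂ LA, so LA runs at -7.80°; with |LA| = 17.1, A = (-9.92, -3.18). ∠LAE = 133.9° gives AE at 38.3° from the x-axis; with |AE| = 16.1, E = (2.71, 6.80). ∠AEJ = 114.5° gives EJ at 104° from the x-axis; with |EJ| = 12.0, J = (-0.151, 18.4). Then |CJ| = |J − C| = 18.5.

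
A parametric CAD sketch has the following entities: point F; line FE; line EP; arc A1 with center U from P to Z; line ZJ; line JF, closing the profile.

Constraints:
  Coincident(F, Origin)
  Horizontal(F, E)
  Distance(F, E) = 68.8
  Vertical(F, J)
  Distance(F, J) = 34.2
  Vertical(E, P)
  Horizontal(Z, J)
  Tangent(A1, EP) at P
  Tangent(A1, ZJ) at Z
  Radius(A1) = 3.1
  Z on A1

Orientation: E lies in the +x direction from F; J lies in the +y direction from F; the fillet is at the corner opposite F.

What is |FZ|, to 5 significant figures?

74.068

F is at the origin; F and E share the same y with |FE| = 68.8 and E on the +x side, so E = (68.800, 0.0000). F and J share the same x with |FJ| = 34.2 and J on the +y side, so J = (0.0000, 34.200). The virtual corner opposite F is at (68.800, 34.200). The tangent condition forces UP to be normal to EP and the tangent condition forces UZ to be normal to ZJ, with radius 3.1, so the center U sits 3.1 in from both sides at U = (65.700, 31.100). That places the tangent points at P = (68.800, 31.100) on EP and Z = (65.700, 34.200) on ZJ. Then |FZ| = |Z − F| = 74.068.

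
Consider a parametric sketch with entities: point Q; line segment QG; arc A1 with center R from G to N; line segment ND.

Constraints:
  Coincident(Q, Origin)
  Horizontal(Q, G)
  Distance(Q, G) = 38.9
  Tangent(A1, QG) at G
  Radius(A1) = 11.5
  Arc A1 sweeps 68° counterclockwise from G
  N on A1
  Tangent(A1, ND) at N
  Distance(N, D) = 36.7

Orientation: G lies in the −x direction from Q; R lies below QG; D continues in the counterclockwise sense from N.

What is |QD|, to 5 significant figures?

75.547

On A1, G sits at bearing 90° from R; a 68° counterclockwise sweep puts N at bearing 158°, so N = R + 11.5·(cos 158°, sin 158°) = (-49.563, -7.1920). A1 meets ND tangentially, so RN is at right angles to ND, so ND runs along (−sin 158°, cos 158°); with |ND| = 36.7, D = (-63.311, -41.220). Then |QD| = |D − Q| = 75.547.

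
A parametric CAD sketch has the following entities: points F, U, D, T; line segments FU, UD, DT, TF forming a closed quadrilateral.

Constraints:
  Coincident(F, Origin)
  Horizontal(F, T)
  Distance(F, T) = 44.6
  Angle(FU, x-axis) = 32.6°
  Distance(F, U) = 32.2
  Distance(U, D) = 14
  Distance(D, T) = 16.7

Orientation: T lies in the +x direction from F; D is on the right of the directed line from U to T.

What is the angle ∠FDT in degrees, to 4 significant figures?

161.4°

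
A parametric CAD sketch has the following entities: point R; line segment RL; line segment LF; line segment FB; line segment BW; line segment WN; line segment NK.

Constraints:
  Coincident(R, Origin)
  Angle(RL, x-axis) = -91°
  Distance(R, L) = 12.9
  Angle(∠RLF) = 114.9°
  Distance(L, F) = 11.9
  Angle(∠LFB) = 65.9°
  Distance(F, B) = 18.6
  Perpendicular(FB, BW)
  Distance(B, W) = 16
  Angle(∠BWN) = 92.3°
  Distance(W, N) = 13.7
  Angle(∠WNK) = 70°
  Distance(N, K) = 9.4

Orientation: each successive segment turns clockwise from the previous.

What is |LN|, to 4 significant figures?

5.687

FB is perpendicular to BW, so BW runs at -0.2000°; with |BW| = 16.0, W = (4.960, 0.8248). ∠BWN = 92.3° gives WN at -87.90° from the x-axis; with |WN| = 13.7, N = (5.462, -12.87). Then |LN| = |N − L| = 5.687.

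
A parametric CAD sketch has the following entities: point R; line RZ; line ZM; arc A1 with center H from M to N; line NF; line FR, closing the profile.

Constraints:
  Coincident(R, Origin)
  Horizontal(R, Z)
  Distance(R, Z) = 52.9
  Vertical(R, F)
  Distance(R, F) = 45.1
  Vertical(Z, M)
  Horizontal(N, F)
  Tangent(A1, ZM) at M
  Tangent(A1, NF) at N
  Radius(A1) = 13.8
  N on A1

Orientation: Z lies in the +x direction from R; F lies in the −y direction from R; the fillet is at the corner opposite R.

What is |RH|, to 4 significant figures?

50.08

R is at the origin; R and Z share the same y with |RZ| = 52.9 and Z on the +x side, so Z = (52.90, 0.000). RF is vertical with |RF| = 45.1 and F on the −y side, so F = (0.000, -45.10). The virtual corner opposite R is at (52.90, -45.10). The tangent condition forces HM to be normal to ZM and A1 meets NF tangentially, so HN is at right angles to NF, with radius 13.8, so the center H sits 13.8 in from both sides at H = (39.10, -31.30). Then |RH| = |H − R| = 50.08.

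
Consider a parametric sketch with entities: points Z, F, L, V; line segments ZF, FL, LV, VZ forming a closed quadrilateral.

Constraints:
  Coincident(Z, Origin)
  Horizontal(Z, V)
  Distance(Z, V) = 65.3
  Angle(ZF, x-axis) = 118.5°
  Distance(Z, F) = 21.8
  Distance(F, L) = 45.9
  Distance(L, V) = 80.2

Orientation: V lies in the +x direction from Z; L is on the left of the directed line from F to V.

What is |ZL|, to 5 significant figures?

60.593

Z is at the origin; ZV is horizontal with |ZV| = 65.3 and V in +x, so V = (65.3, 0). ZF runs at 118.5° with |ZF| = 21.8, so F = (-10.402, 19.158). L is determined by |FL| = 45.9 and |LV| = 80.2 together: it lies at the intersection of circle(F, 45.9) and circle(V, 80.2). With |FV| = 78.089, the foot of the radical line on FV is 11.350 from F and the perpendicular offset is √(45.9² − 11.350²) = 44.475. Taking the left-of-FV solution: L = (11.512, 59.489).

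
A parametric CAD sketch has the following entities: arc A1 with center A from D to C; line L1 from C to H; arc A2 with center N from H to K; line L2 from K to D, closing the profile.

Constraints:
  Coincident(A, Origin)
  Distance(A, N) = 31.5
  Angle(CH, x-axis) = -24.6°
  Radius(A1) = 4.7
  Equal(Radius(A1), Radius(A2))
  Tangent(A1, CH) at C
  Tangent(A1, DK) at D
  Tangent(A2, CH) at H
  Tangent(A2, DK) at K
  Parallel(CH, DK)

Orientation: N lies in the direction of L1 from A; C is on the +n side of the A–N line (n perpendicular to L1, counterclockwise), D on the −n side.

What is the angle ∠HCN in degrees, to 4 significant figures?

8.486°

Tangency of A1 to both parallel lines with radius 4.7 puts C and D at A ± 4.7·n: C = (1.957, 4.273), D = (-1.957, -4.273). Equal radii place H and K the same way about N: H = N + 4.7·n = (30.60, -8.839), K = N − 4.7·n = (26.68, -17.39). Then cos ∠HCN = CH·CN / (|CH||CN|), giving 8.486°.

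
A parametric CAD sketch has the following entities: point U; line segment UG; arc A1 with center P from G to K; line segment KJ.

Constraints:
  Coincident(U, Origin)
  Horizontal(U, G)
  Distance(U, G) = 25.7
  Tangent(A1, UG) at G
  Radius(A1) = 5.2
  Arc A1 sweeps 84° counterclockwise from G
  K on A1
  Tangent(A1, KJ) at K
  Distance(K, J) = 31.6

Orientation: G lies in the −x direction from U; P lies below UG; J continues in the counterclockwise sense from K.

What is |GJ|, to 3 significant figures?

37.1

U is at the origin; UG is horizontal with |UG| = 25.7 and G on the −x side, so G = (-25.7, 0.00). A1 meets UG tangentially, so PG is at right angles to UG, so P = G + (0, -5.2) = (-25.7, -5.20). On A1, G sits at bearing 90° from P; an 84° counterclockwise sweep puts K at bearing 174°, so K = P + 5.2·(cos 174°, sin 174°) = (-30.9, -4.66). A1 meets KJ tangentially, so PK is at right angles to KJ, so KJ runs along (−sin 174°, cos 174°); with |KJ| = 31.6, J = (-34.2, -36.1). Then |GJ| = |J − G| = 37.1.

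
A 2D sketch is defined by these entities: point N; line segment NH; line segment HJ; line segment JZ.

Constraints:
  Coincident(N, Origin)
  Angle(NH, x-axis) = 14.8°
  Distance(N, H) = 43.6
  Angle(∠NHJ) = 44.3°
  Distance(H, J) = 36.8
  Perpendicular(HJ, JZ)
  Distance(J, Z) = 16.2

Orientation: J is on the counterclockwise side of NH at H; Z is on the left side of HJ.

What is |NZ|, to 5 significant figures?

15.310

N is at the origin; NH runs at 14.8° with length 43.6, so H = 43.6·(cos 14.8°, sin 14.8°) = (42.153, 11.137). ∠NHJ = 44.3°, so HJ runs at 14.8° + (180° − 44.3°) = 150.50° from the x-axis; with |HJ| = 36.8, J = H + 36.8·(cos 150.50°, sin 150.50°) = (10.124, 29.259). HJ ⟂ JZ; with |JZ| = 16.2 on the left of HJ, Z = J + 16.2·(-0.49242, -0.87036) = (2.1471, 15.159). Then |NZ| = |Z − N| = 15.310.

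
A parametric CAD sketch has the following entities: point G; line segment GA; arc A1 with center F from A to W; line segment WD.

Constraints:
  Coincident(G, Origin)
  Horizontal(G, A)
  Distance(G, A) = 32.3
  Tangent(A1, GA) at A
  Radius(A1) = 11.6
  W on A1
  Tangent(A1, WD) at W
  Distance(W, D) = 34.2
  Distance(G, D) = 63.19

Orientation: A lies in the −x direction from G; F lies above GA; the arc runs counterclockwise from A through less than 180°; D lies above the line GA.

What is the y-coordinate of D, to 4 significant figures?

45.98

Checks: |GA| = 32.30 ✓; |FW| = 11.60 ✓; ∠(FW, WD) = 90.00° ✓; |WD| = 34.20 ✓; |GD| = 63.19 ✓.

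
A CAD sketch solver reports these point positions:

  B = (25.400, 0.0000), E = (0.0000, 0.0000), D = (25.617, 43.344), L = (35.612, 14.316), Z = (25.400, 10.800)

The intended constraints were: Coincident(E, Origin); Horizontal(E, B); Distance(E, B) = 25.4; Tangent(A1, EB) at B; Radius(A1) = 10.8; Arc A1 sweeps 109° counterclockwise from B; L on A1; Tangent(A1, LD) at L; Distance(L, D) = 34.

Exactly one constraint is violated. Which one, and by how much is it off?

Distance(L, D) = 34 — off by 3.30.

E = (0.00, 0.00) ✓; E.y = 0.00, B.y = 0.00 ✓; |EB| = 25.40 ✓; ∠(ZB, BE) = 90.00° ✓; |ZB| = 10.80 ✓; bearing(Z→L) − bearing(Z→B) = 109.0° ✓; |ZL| = 10.80 ✓; ∠(ZL, LD) = 90.00° ✓; |LD| = 30.70 ✗.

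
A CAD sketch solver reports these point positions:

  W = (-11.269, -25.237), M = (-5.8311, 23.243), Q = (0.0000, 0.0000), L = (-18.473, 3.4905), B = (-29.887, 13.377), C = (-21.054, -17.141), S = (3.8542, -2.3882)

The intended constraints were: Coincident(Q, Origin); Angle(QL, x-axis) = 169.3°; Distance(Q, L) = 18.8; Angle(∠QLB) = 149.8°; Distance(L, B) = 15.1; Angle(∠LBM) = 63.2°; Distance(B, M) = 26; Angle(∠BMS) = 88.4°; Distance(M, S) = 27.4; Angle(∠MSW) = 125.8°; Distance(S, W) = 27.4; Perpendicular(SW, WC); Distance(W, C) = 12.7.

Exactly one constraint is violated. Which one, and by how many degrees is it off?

Perpendicular(SW, WC) — off by 6.10°.

Q = (0.00, 0.00) ✓; QL at 169.3° ✓; |QL| = 18.80 ✓; ∠QLB = 149.8° ✓; |LB| = 15.10 ✓; ∠LBM = 63.20° ✓; |BM| = 26.00 ✓; ∠BMS = 88.40° ✓; |MS| = 27.40 ✓; ∠MSW = 125.8° ✓; |SW| = 27.40 ✓; ∠(SW, WC) = 96.10° ✗; |WC| = 12.70 ✓.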